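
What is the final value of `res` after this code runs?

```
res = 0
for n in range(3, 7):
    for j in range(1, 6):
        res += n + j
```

150

n=3,j=1: res = 0+4 = 4
n=3,j=2: res = 4+5 = 9
n=3,j=3: res = 9+6 = 15
n=3,j=4: res = 15+7 = 22
n=3,j=5: res = 22+8 = 30
n=4,j=1: res = 30+5 = 35
n=4,j=2: res = 35+6 = 41
n=4,j=3: res = 41+7 = 48
n=4,j=4: res = 48+8 = 56
n=4,j=5: res = 56+9 = 65
n=5,j=1: res = 65+6 = 71
n=5,j=2: res = 71+7 = 78
n=5,j=3: res = 78+8 = 86
n=5,j=4: res = 86+9 = 95
n=5,j=5: res = 95+10 = 105
n=6,j=1: res = 105+7 = 112
n=6,j=2: res = 112+8 = 120
n=6,j=3: res = 120+9 = 129
n=6,j=4: res = 129+10 = 139
n=6,j=5: res = 139+11 = 150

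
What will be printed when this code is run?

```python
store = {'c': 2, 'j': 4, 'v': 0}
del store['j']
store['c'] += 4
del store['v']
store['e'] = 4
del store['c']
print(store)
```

{'e': 4}

del 'j' → {'c': 2, 'v': 0}
store['c'] = 2+4 = 6 → {'c': 6, 'v': 0}
del 'v' → {'c': 6}
store['e'] = 4 → {'c': 6, 'e': 4}
del 'c' → {'e': 4}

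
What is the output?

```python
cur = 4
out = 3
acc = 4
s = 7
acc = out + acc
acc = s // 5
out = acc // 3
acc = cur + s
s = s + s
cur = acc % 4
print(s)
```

acc = 3+4 = 7
acc = 7//5 = 1
out = 1//3 = 0
acc = 4+7 = 11
s = 7+7 = 14
cur = 11%4 = 3

14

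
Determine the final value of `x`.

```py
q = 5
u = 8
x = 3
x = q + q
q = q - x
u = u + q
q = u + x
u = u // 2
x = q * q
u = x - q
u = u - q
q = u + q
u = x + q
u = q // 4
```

x = 5+5 = 10
q = 5-10 = -5
u = 8+(-5) = 3
q = 3+10 = 13
u = 3//2 = 1
x = 13*13 = 169
u = 169-13 = 156
u = 156-13 = 143
q = 143+13 = 156
u = 169+156 = 325
u = 156//4 = 39

169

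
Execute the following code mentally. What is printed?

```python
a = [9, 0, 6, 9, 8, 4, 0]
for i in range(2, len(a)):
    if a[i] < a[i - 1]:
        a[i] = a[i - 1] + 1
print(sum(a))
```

i=2: 6>=0, unchanged → [9, 0, 6, 9, 8, 4, 0]
i=3: 9>=6, unchanged → [9, 0, 6, 9, 8, 4, 0]
i=4: 8<9, a[4] = 9+1 = 10 → [9, 0, 6, 9, 10, 4, 0]
i=5: 4<10, a[5] = 10+1 = 11 → [9, 0, 6, 9, 10, 11, 0]
i=6: 0<11, a[6] = 11+1 = 12 → [9, 0, 6, 9, 10, 11, 12]
sum = 57

57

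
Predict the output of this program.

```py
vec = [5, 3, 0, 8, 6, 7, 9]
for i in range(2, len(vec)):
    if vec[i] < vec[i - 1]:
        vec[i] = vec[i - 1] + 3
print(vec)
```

i=2: 0<3, vec[2] = 3+3 = 6 → [5, 3, 6, 8, 6, 7, 9]
i=3: 8>=6, unchanged → [5, 3, 6, 8, 6, 7, 9]
i=4: 6<8, vec[4] = 8+3 = 11 → [5, 3, 6, 8, 11, 7, 9]
i=5: 7<11, vec[5] = 11+3 = 14 → [5, 3, 6, 8, 11, 14, 9]
i=6: 9<14, vec[6] = 14+3 = 17 → [5, 3, 6, 8, 11, 14, 17]

[5, 3, 6, 8, 11, 14, 17]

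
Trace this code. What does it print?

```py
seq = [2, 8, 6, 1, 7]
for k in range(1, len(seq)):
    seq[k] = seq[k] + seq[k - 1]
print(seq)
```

[2, 10, 16, 17, 24]

k=1: seq[1] = 8+2 = 10 → [2, 10, 6, 1, 7]
k=2: seq[2] = 6+10 = 16 → [2, 10, 16, 1, 7]
k=3: seq[3] = 1+16 = 17 → [2, 10, 16, 17, 7]
k=4: seq[4] = 7+17 = 24 → [2, 10, 16, 17, 24]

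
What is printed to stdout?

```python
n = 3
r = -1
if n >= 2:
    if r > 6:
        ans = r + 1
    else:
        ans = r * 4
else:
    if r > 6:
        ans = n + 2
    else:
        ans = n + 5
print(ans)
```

-4

n=3, r=-1
n >= 2 is True; r > 6 is False
→ ans = r * 4 = -4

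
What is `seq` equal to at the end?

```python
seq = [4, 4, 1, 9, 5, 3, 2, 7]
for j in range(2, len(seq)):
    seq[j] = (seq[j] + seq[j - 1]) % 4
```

[4, 4, 1, 2, 3, 2, 0, 3]

j=2: seq[2] = (1+4)%4 = 1 → [4, 4, 1, 9, 5, 3, 2, 7]
j=3: seq[3] = (9+1)%4 = 2 → [4, 4, 1, 2, 5, 3, 2, 7]
j=4: seq[4] = (5+2)%4 = 3 → [4, 4, 1, 2, 3, 3, 2, 7]
j=5: seq[5] = (3+3)%4 = 2 → [4, 4, 1, 2, 3, 2, 2, 7]
j=6: seq[6] = (2+2)%4 = 0 → [4, 4, 1, 2, 3, 2, 0, 7]
j=7: seq[7] = (7+0)%4 = 3 → [4, 4, 1, 2, 3, 2, 0, 3]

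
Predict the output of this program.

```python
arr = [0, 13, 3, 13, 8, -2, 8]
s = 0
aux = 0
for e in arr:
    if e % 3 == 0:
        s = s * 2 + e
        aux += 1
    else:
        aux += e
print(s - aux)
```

-39

e=0: %3==0, s = 0*2+0 = 0; aux=1
e=13: not %3==0; aux=14
e=3: %3==0, s = 0*2+3 = 3; aux=15
e=13: not %3==0; aux=28
e=8: not %3==0; aux=36
e=-2: not %3==0; aux=34
e=8: not %3==0; aux=42
s-aux = 3-42 = -39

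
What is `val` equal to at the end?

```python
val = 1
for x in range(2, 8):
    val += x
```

x=2: val = 1+2 = 3
x=3: val = 3+3 = 6
x=4: val = 6+4 = 10
x=5: val = 10+5 = 15
x=6: val = 15+6 = 21
x=7: val = 21+7 = 28

28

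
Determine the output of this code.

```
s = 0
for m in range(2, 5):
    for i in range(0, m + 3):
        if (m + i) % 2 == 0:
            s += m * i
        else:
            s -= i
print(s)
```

68

m=2,i=0: even sum, s = 0+0 = 0
m=2,i=1: odd sum, s = 0-1 = -1
m=2,i=2: even sum, s = (-1)+4 = 3
m=2,i=3: odd sum, s = 3-3 = 0
m=2,i=4: even sum, s = 0+8 = 8
m=3,i=0: odd sum, s = 8-0 = 8
m=3,i=1: even sum, s = 8+3 = 11
m=3,i=2: odd sum, s = 11-2 = 9
m=3,i=3: even sum, s = 9+9 = 18
m=3,i=4: odd sum, s = 18-4 = 14
m=3,i=5: even sum, s = 14+15 = 29
m=4,i=0: even sum, s = 29+0 = 29
m=4,i=1: odd sum, s = 29-1 = 28
m=4,i=2: even sum, s = 28+8 = 36
m=4,i=3: odd sum, s = 36-3 = 33
m=4,i=4: even sum, s = 33+16 = 49
m=4,i=5: odd sum, s = 49-5 = 44
m=4,i=6: even sum, s = 44+24 = 68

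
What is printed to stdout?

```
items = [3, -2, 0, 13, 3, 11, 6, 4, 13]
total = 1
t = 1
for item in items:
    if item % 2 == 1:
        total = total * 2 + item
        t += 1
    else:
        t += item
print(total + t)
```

245

item=3: odd, total = 1*2+3 = 5; t=2
item=-2: not odd; t=0
item=0: not odd; t=0
item=13: odd, total = 5*2+13 = 23; t=1
item=3: odd, total = 23*2+3 = 49; t=2
item=11: odd, total = 49*2+11 = 109; t=3
item=6: not odd; t=9
item=4: not odd; t=13
item=13: odd, total = 109*2+13 = 231; t=14
total+t = 231+14 = 245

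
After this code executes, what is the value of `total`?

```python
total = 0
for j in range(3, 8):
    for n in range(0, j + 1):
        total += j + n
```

240

j=3,n=0: total = 0+3 = 3
j=3,n=1: total = 3+4 = 7
j=3,n=2: total = 7+5 = 12
j=3,n=3: total = 12+6 = 18
j=4,n=0: total = 18+4 = 22
j=4,n=1: total = 22+5 = 27
j=4,n=2: total = 27+6 = 33
j=4,n=3: total = 33+7 = 40
j=4,n=4: total = 40+8 = 48
j=5,n=0: total = 48+5 = 53
j=5,n=1: total = 53+6 = 59
j=5,n=2: total = 59+7 = 66
j=5,n=3: total = 66+8 = 74
j=5,n=4: total = 74+9 = 83
j=5,n=5: total = 83+10 = 93
j=6,n=0: total = 93+6 = 99
j=6,n=1: total = 99+7 = 106
j=6,n=2: total = 106+8 = 114
j=6,n=3: total = 114+9 = 123
j=6,n=4: total = 123+10 = 133
j=6,n=5: total = 133+11 = 144
j=6,n=6: total = 144+12 = 156
j=7,n=0: total = 156+7 = 163
j=7,n=1: total = 163+8 = 171
j=7,n=2: total = 171+9 = 180
j=7,n=3: total = 180+10 = 190
j=7,n=4: total = 190+11 = 201
j=7,n=5: total = 201+12 = 213
j=7,n=6: total = 213+13 = 226
j=7,n=7: total = 226+14 = 240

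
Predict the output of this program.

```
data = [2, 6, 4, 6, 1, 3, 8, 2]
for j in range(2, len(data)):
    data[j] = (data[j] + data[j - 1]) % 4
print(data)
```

j=2: data[2] = (4+6)%4 = 2 → [2, 6, 2, 6, 1, 3, 8, 2]
j=3: data[3] = (6+2)%4 = 0 → [2, 6, 2, 0, 1, 3, 8, 2]
j=4: data[4] = (1+0)%4 = 1 → [2, 6, 2, 0, 1, 3, 8, 2]
j=5: data[5] = (3+1)%4 = 0 → [2, 6, 2, 0, 1, 0, 8, 2]
j=6: data[6] = (8+0)%4 = 0 → [2, 6, 2, 0, 1, 0, 0, 2]
j=7: data[7] = (2+0)%4 = 2 → [2, 6, 2, 0, 1, 0, 0, 2]

[2, 6, 2, 0, 1, 0, 0, 2]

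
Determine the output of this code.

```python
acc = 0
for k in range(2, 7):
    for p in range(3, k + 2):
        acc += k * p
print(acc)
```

315

k=2,p=3: acc = 0+6 = 6
k=3,p=3: acc = 6+9 = 15
k=3,p=4: acc = 15+12 = 27
k=4,p=3: acc = 27+12 = 39
k=4,p=4: acc = 39+16 = 55
k=4,p=5: acc = 55+20 = 75
k=5,p=3: acc = 75+15 = 90
k=5,p=4: acc = 90+20 = 110
k=5,p=5: acc = 110+25 = 135
k=5,p=6: acc = 135+30 = 165
k=6,p=3: acc = 165+18 = 183
k=6,p=4: acc = 183+24 = 207
k=6,p=5: acc = 207+30 = 237
k=6,p=6: acc = 237+36 = 273
k=6,p=7: acc = 273+42 = 315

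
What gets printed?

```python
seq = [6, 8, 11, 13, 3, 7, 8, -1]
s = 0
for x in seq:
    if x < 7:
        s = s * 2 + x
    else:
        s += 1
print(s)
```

x=6: <7, s = 0*2+6 = 6
x=8: not <7, s = 6+1 = 7
x=11: not <7, s = 7+1 = 8
x=13: not <7, s = 8+1 = 9
x=3: <7, s = 9*2+3 = 21
x=7: not <7, s = 21+1 = 22
x=8: not <7, s = 22+1 = 23
x=-1: <7, s = 23*2+(-1) = 45

45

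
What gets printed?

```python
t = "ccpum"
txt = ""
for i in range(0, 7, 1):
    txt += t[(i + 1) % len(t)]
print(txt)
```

cpumccp

i=0: add t[1]='c' → 'c'
i=1: add t[2]='p' → 'cp'
i=2: add t[3]='u' → 'cpu'
i=3: add t[4]='m' → 'cpum'
i=4: add t[0]='c' → 'cpumc'
i=5: add t[1]='c' → 'cpumcc'
i=6: add t[2]='p' → 'cpumccp'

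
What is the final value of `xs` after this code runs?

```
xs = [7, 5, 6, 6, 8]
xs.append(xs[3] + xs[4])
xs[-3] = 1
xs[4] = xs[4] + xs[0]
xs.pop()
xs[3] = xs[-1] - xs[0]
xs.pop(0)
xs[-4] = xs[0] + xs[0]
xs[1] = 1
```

append xs[3]+xs[4] = 6+8 = 14 → [7, 5, 6, 6, 8, 14]
xs[-3] = 1 → [7, 5, 6, 1, 8, 14]
xs[4] = xs[4]+xs[0] = 8+7 = 15 → [7, 5, 6, 1, 15, 14]
pop() removes 14 → [7, 5, 6, 1, 15]
xs[3] = xs[-1]-xs[0] = 15-7 = 8 → [7, 5, 6, 8, 15]
pop(0) removes 7 → [5, 6, 8, 15]
xs[-4] = xs[0]+xs[0] = 5+5 = 10 → [10, 6, 8, 15]
xs[1] = 1 → [10, 1, 8, 15]

[10, 1, 8, 15]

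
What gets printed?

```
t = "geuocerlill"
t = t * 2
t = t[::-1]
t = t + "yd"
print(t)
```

repeat ×2 → 'geuocerlillgeuocerlill'
reverse → 'llilrecouegllilrecoueg'
+ 'yd' → 'llilrecouegllilrecouegyd'

llilrecouegllilrecouegyd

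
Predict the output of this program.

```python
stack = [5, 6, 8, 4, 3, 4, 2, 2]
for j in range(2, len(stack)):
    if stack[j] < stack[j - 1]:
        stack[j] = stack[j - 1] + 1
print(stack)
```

[5, 6, 8, 9, 10, 11, 12, 13]

j=2: 8>=6, unchanged → [5, 6, 8, 4, 3, 4, 2, 2]
j=3: 4<8, stack[3] = 8+1 = 9 → [5, 6, 8, 9, 3, 4, 2, 2]
j=4: 3<9, stack[4] = 9+1 = 10 → [5, 6, 8, 9, 10, 4, 2, 2]
j=5: 4<10, stack[5] = 10+1 = 11 → [5, 6, 8, 9, 10, 11, 2, 2]
j=6: 2<11, stack[6] = 11+1 = 12 → [5, 6, 8, 9, 10, 11, 12, 2]
j=7: 2<12, stack[7] = 12+1 = 13 → [5, 6, 8, 9, 10, 11, 12, 13]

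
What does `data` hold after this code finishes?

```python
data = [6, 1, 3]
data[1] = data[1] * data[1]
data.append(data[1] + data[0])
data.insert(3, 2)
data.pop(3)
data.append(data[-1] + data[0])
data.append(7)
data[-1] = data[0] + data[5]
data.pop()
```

[6, 1, 3, 7, 13]

data[1] = data[1]*data[1] = 1*1 = 1 → [6, 1, 3]
append data[1]+data[0] = 1+6 = 7 → [6, 1, 3, 7]
insert 2 at 3 → [6, 1, 3, 2, 7]
pop(3) removes 2 → [6, 1, 3, 7]
append data[-1]+data[0] = 7+6 = 13 → [6, 1, 3, 7, 13]
append 7 → [6, 1, 3, 7, 13, 7]
data[-1] = data[0]+data[5] = 6+7 = 13 → [6, 1, 3, 7, 13, 13]
pop() removes 13 → [6, 1, 3, 7, 13]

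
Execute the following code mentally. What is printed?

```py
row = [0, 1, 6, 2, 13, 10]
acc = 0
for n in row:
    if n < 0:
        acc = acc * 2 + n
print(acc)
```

n=0: not <0
n=1: not <0
n=6: not <0
n=2: not <0
n=13: not <0
n=10: not <0

0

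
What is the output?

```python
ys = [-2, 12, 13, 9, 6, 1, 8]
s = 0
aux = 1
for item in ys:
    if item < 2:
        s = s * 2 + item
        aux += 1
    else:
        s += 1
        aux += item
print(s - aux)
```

-45

item=-2: <2, s = 0*2+(-2) = -2; aux=2
item=12: not <2, s = (-2)+1 = -1; aux=14
item=13: not <2, s = (-1)+1 = 0; aux=27
item=9: not <2, s = 0+1 = 1; aux=36
item=6: not <2, s = 1+1 = 2; aux=42
item=1: <2, s = 2*2+1 = 5; aux=43
item=8: not <2, s = 5+1 = 6; aux=51
s-aux = 6-51 = -45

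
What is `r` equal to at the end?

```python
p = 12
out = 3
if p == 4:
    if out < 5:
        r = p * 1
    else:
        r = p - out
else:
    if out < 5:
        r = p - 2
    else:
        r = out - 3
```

10

p=12, out=3
p == 4 is False; out < 5 is True
→ r = p - 2 = 10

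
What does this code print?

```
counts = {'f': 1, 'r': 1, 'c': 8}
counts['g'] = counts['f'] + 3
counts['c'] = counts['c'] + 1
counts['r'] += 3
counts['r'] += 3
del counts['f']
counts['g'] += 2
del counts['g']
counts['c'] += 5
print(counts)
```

{'r': 7, 'c': 14}

counts['g'] = counts['f']+3 = 4 → {'f': 1, 'r': 1, 'c': 8, 'g': 4}
counts['c'] = counts['c']+1 = 9 → {'f': 1, 'r': 1, 'c': 9, 'g': 4}
counts['r'] = 1+3 = 4 → {'f': 1, 'r': 4, 'c': 9, 'g': 4}
counts['r'] = 4+3 = 7 → {'f': 1, 'r': 7, 'c': 9, 'g': 4}
del 'f' → {'r': 7, 'c': 9, 'g': 4}
counts['g'] = 4+2 = 6 → {'r': 7, 'c': 9, 'g': 6}
del 'g' → {'r': 7, 'c': 9}
counts['c'] = 9+5 = 14 → {'r': 7, 'c': 14}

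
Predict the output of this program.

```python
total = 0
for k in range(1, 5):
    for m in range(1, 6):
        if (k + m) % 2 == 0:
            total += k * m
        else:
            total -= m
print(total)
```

42

k=1,m=1: even sum, total = 0+1 = 1
k=1,m=2: odd sum, total = 1-2 = -1
k=1,m=3: even sum, total = (-1)+3 = 2
k=1,m=4: odd sum, total = 2-4 = -2
k=1,m=5: even sum, total = (-2)+5 = 3
k=2,m=1: odd sum, total = 3-1 = 2
k=2,m=2: even sum, total = 2+4 = 6
k=2,m=3: odd sum, total = 6-3 = 3
k=2,m=4: even sum, total = 3+8 = 11
k=2,m=5: odd sum, total = 11-5 = 6
k=3,m=1: even sum, total = 6+3 = 9
k=3,m=2: odd sum, total = 9-2 = 7
k=3,m=3: even sum, total = 7+9 = 16
k=3,m=4: odd sum, total = 16-4 = 12
k=3,m=5: even sum, total = 12+15 = 27
k=4,m=1: odd sum, total = 27-1 = 26
k=4,m=2: even sum, total = 26+8 = 34
k=4,m=3: odd sum, total = 34-3 = 31
k=4,m=4: even sum, total = 31+16 = 47
k=4,m=5: odd sum, total = 47-5 = 42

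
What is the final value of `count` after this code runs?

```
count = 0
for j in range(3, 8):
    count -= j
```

-25

j=3: count = 0-3 = -3
j=4: count = (-3)-4 = -7
j=5: count = (-7)-5 = -12
j=6: count = (-12)-6 = -18
j=7: count = (-18)-7 = -25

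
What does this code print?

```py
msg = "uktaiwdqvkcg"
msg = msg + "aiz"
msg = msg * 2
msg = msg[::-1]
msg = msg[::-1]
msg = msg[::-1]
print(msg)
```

+ 'aiz' → 'uktaiwdqvkcgaiz'
repeat ×2 → 'uktaiwdqvkcgaizuktaiwdqvkcgaiz'
reverse → 'ziagckvqdwiatkuziagckvqdwiatku'
reverse → 'uktaiwdqvkcgaizuktaiwdqvkcgaiz'
reverse → 'ziagckvqdwiatkuziagckvqdwiatku'

ziagckvqdwiatkuziagckvqdwiatku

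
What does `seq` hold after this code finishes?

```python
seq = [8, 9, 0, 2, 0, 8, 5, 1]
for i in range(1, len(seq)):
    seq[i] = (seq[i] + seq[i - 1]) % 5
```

[8, 2, 2, 4, 4, 2, 2, 3]

i=1: seq[1] = (9+8)%5 = 2 → [8, 2, 0, 2, 0, 8, 5, 1]
i=2: seq[2] = (0+2)%5 = 2 → [8, 2, 2, 2, 0, 8, 5, 1]
i=3: seq[3] = (2+2)%5 = 4 → [8, 2, 2, 4, 0, 8, 5, 1]
i=4: seq[4] = (0+4)%5 = 4 → [8, 2, 2, 4, 4, 8, 5, 1]
i=5: seq[5] = (8+4)%5 = 2 → [8, 2, 2, 4, 4, 2, 5, 1]
i=6: seq[6] = (5+2)%5 = 2 → [8, 2, 2, 4, 4, 2, 2, 1]
i=7: seq[7] = (1+2)%5 = 3 → [8, 2, 2, 4, 4, 2, 2, 3]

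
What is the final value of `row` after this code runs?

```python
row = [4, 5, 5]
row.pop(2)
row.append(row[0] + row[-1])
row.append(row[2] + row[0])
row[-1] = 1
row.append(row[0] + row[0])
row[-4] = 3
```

[4, 3, 9, 1, 8]

pop(2) removes 5 → [4, 5]
append row[0]+row[-1] = 4+5 = 9 → [4, 5, 9]
append row[2]+row[0] = 9+4 = 13 → [4, 5, 9, 13]
row[-1] = 1 → [4, 5, 9, 1]
append row[0]+row[0] = 4+4 = 8 → [4, 5, 9, 1, 8]
row[-4] = 3 → [4, 3, 9, 1, 8]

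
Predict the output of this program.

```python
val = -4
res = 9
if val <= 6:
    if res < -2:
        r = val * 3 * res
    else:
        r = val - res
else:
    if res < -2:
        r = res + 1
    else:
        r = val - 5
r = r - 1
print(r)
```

-14

val=-4, res=9
val <= 6 is True; res < -2 is False
→ r = val - res = -13
r = (-13)-1 = -14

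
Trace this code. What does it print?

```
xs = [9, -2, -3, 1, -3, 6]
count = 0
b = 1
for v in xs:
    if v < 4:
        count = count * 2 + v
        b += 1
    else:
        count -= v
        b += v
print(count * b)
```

-3580

v=9: not <4, count = 0-9 = -9; b=10
v=-2: <4, count = (-9)*2+(-2) = -20; b=11
v=-3: <4, count = (-20)*2+(-3) = -43; b=12
v=1: <4, count = (-43)*2+1 = -85; b=13
v=-3: <4, count = (-85)*2+(-3) = -173; b=14
v=6: not <4, count = (-173)-6 = -179; b=20
count*b = (-179)*20 = -3580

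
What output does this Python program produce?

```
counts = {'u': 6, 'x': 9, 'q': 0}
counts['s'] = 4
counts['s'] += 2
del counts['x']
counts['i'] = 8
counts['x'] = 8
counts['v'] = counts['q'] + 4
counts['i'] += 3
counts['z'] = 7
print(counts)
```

counts['s'] = 4 → {'u': 6, 'x': 9, 'q': 0, 's': 4}
counts['s'] = 4+2 = 6 → {'u': 6, 'x': 9, 'q': 0, 's': 6}
del 'x' → {'u': 6, 'q': 0, 's': 6}
counts['i'] = 8 → {'u': 6, 'q': 0, 's': 6, 'i': 8}
counts['x'] = 8 → {'u': 6, 'q': 0, 's': 6, 'i': 8, 'x': 8}
counts['v'] = counts['q']+4 = 4 → {'u': 6, 'q': 0, 's': 6, 'i': 8, 'x': 8, 'v': 4}
counts['i'] = 8+3 = 11 → {'u': 6, 'q': 0, 's': 6, 'i': 11, 'x': 8, 'v': 4}
counts['z'] = 7 → {'u': 6, 'q': 0, 's': 6, 'i': 11, 'x': 8, 'v': 4, 'z': 7}

{'u': 6, 'q': 0, 's': 6, 'i': 11, 'x': 8, 'v': 4, 'z': 7}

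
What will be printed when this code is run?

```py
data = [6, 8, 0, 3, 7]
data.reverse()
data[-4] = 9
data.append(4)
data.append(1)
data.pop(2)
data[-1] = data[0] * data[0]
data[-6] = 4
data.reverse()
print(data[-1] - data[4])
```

reverse → [7, 3, 0, 8, 6]
data[-4] = 9 → [7, 9, 0, 8, 6]
append 4 → [7, 9, 0, 8, 6, 4]
append 1 → [7, 9, 0, 8, 6, 4, 1]
pop(2) removes 0 → [7, 9, 8, 6, 4, 1]
data[-1] = data[0]*data[0] = 7*7 = 49 → [7, 9, 8, 6, 4, 49]
data[-6] = 4 → [4, 9, 8, 6, 4, 49]
reverse → [49, 4, 6, 8, 9, 4]
data[-1]-data[4] = 4-9 = -5

-5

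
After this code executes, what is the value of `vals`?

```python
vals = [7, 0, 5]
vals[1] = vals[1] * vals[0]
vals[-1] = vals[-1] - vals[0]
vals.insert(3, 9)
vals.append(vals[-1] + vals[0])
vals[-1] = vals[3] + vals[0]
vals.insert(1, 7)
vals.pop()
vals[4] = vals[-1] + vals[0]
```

vals[1] = vals[1]*vals[0] = 0*7 = 0 → [7, 0, 5]
vals[-1] = vals[-1]-vals[0] = 5-7 = -2 → [7, 0, -2]
insert 9 at 3 → [7, 0, -2, 9]
append vals[-1]+vals[0] = 9+7 = 16 → [7, 0, -2, 9, 16]
vals[-1] = vals[3]+vals[0] = 9+7 = 16 → [7, 0, -2, 9, 16]
insert 7 at 1 → [7, 7, 0, -2, 9, 16]
pop() removes 16 → [7, 7, 0, -2, 9]
vals[4] = vals[-1]+vals[0] = 9+7 = 16 → [7, 7, 0, -2, 16]

[7, 7, 0, -2, 16]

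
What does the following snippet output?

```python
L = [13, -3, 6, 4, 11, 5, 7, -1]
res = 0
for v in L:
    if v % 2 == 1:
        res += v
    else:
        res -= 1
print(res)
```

v=13: odd, res = 0+13 = 13
v=-3: odd, res = 13+(-3) = 10
v=6: not odd, res = 10-1 = 9
v=4: not odd, res = 9-1 = 8
v=11: odd, res = 8+11 = 19
v=5: odd, res = 19+5 = 24
v=7: odd, res = 24+7 = 31
v=-1: odd, res = 31+(-1) = 30

30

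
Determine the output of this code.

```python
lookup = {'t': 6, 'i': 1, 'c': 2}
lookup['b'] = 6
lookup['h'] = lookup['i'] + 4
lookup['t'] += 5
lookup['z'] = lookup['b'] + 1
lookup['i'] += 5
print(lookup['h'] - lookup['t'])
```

-6

lookup['b'] = 6 → {'t': 6, 'i': 1, 'c': 2, 'b': 6}
lookup['h'] = lookup['i']+4 = 5 → {'t': 6, 'i': 1, 'c': 2, 'b': 6, 'h': 5}
lookup['t'] = 6+5 = 11 → {'t': 11, 'i': 1, 'c': 2, 'b': 6, 'h': 5}
lookup['z'] = lookup['b']+1 = 7 → {'t': 11, 'i': 1, 'c': 2, 'b': 6, 'h': 5, 'z': 7}
lookup['i'] = 1+5 = 6 → {'t': 11, 'i': 6, 'c': 2, 'b': 6, 'h': 5, 'z': 7}
lookup['h']-lookup['t'] = 5-11 = -6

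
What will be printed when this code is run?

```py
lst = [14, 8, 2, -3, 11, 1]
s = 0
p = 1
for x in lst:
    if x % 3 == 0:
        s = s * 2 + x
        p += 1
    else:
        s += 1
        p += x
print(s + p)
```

x=14: not %3==0, s = 0+1 = 1; p=15
x=8: not %3==0, s = 1+1 = 2; p=23
x=2: not %3==0, s = 2+1 = 3; p=25
x=-3: %3==0, s = 3*2+(-3) = 3; p=26
x=11: not %3==0, s = 3+1 = 4; p=37
x=1: not %3==0, s = 4+1 = 5; p=38
s+p = 5+38 = 43

43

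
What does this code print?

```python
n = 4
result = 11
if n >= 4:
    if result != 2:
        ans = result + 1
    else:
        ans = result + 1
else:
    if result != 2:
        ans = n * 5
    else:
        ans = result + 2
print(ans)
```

n=4, result=11
n >= 4 is True; result != 2 is True
→ ans = result + 1 = 12

12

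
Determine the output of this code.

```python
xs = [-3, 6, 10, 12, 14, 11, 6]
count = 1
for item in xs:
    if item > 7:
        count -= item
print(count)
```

item=-3: not >7
item=6: not >7
item=10: >7, count = 1-10 = -9
item=12: >7, count = (-9)-12 = -21
item=14: >7, count = (-21)-14 = -35
item=11: >7, count = (-35)-11 = -46
item=6: not >7

-46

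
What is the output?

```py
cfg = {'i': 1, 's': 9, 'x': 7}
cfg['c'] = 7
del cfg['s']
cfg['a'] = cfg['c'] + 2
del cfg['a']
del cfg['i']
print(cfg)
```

{'x': 7, 'c': 7}

cfg['c'] = 7 → {'i': 1, 's': 9, 'x': 7, 'c': 7}
del 's' → {'i': 1, 'x': 7, 'c': 7}
cfg['a'] = cfg['c']+2 = 9 → {'i': 1, 'x': 7, 'c': 7, 'a': 9}
del 'a' → {'i': 1, 'x': 7, 'c': 7}
del 'i' → {'x': 7, 'c': 7}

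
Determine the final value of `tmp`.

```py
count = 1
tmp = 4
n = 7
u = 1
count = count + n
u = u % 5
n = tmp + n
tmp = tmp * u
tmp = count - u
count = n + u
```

count = 1+7 = 8
u = 1%5 = 1
n = 4+7 = 11
tmp = 4*1 = 4
tmp = 8-1 = 7
count = 11+1 = 12

7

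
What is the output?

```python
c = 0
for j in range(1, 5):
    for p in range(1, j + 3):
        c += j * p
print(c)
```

155

j=1,p=1: c = 0+1 = 1
j=1,p=2: c = 1+2 = 3
j=1,p=3: c = 3+3 = 6
j=2,p=1: c = 6+2 = 8
j=2,p=2: c = 8+4 = 12
j=2,p=3: c = 12+6 = 18
j=2,p=4: c = 18+8 = 26
j=3,p=1: c = 26+3 = 29
j=3,p=2: c = 29+6 = 35
j=3,p=3: c = 35+9 = 44
j=3,p=4: c = 44+12 = 56
j=3,p=5: c = 56+15 = 71
j=4,p=1: c = 71+4 = 75
j=4,p=2: c = 75+8 = 83
j=4,p=3: c = 83+12 = 95
j=4,p=4: c = 95+16 = 111
j=4,p=5: c = 111+20 = 131
j=4,p=6: c = 131+24 = 155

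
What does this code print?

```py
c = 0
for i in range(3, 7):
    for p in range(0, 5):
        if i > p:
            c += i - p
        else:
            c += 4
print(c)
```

63

i=3,p=0: 3>0, c = 0+3 = 3
i=3,p=1: 3>1, c = 3+2 = 5
i=3,p=2: 3>2, c = 5+1 = 6
i=3,p=3: not 3>3, c = 6+4 = 10
i=3,p=4: not 3>4, c = 10+4 = 14
i=4,p=0: 4>0, c = 14+4 = 18
i=4,p=1: 4>1, c = 18+3 = 21
i=4,p=2: 4>2, c = 21+2 = 23
i=4,p=3: 4>3, c = 23+1 = 24
i=4,p=4: not 4>4, c = 24+4 = 28
i=5,p=0: 5>0, c = 28+5 = 33
i=5,p=1: 5>1, c = 33+4 = 37
i=5,p=2: 5>2, c = 37+3 = 40
i=5,p=3: 5>3, c = 40+2 = 42
i=5,p=4: 5>4, c = 42+1 = 43
i=6,p=0: 6>0, c = 43+6 = 49
i=6,p=1: 6>1, c = 49+5 = 54
i=6,p=2: 6>2, c = 54+4 = 58
i=6,p=3: 6>3, c = 58+3 = 61
i=6,p=4: 6>4, c = 61+2 = 63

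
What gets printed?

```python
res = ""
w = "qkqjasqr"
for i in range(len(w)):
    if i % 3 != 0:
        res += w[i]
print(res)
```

kqasr

i=0: skip
i=1: add 'k' → 'k'
i=2: add 'q' → 'kq'
i=3: skip
i=4: add 'a' → 'kqa'
i=5: add 's' → 'kqas'
i=6: skip
i=7: add 'r' → 'kqasr'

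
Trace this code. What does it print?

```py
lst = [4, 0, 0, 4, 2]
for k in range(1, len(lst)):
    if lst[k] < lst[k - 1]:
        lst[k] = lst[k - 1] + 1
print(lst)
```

k=1: 0<4, lst[1] = 4+1 = 5 → [4, 5, 0, 4, 2]
k=2: 0<5, lst[2] = 5+1 = 6 → [4, 5, 6, 4, 2]
k=3: 4<6, lst[3] = 6+1 = 7 → [4, 5, 6, 7, 2]
k=4: 2<7, lst[4] = 7+1 = 8 → [4, 5, 6, 7, 8]

[4, 5, 6, 7, 8]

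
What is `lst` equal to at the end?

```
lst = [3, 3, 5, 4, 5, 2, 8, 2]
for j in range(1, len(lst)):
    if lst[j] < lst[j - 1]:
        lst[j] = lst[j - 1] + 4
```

[3, 3, 5, 9, 13, 17, 21, 25]

j=1: 3>=3, unchanged → [3, 3, 5, 4, 5, 2, 8, 2]
j=2: 5>=3, unchanged → [3, 3, 5, 4, 5, 2, 8, 2]
j=3: 4<5, lst[3] = 5+4 = 9 → [3, 3, 5, 9, 5, 2, 8, 2]
j=4: 5<9, lst[4] = 9+4 = 13 → [3, 3, 5, 9, 13, 2, 8, 2]
j=5: 2<13, lst[5] = 13+4 = 17 → [3, 3, 5, 9, 13, 17, 8, 2]
j=6: 8<17, lst[6] = 17+4 = 21 → [3, 3, 5, 9, 13, 17, 21, 2]
j=7: 2<21, lst[7] = 21+4 = 25 → [3, 3, 5, 9, 13, 17, 21, 25]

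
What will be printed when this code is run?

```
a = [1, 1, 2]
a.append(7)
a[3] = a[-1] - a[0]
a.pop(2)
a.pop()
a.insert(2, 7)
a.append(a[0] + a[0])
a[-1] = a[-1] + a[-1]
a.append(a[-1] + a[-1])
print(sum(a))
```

21

append 7 → [1, 1, 2, 7]
a[3] = a[-1]-a[0] = 7-1 = 6 → [1, 1, 2, 6]
pop(2) removes 2 → [1, 1, 6]
pop() removes 6 → [1, 1]
insert 7 at 2 → [1, 1, 7]
append a[0]+a[0] = 1+1 = 2 → [1, 1, 7, 2]
a[-1] = a[-1]+a[-1] = 2+2 = 4 → [1, 1, 7, 4]
append a[-1]+a[-1] = 4+4 = 8 → [1, 1, 7, 4, 8]
sum = 21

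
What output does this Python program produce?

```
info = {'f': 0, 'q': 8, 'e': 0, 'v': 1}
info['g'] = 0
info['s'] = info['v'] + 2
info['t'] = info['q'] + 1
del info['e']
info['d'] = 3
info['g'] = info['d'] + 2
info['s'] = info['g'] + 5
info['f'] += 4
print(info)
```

{'f': 4, 'q': 8, 'v': 1, 'g': 5, 's': 10, 't': 9, 'd': 3}

info['g'] = 0 → {'f': 0, 'q': 8, 'e': 0, 'v': 1, 'g': 0}
info['s'] = info['v']+2 = 3 → {'f': 0, 'q': 8, 'e': 0, 'v': 1, 'g': 0, 's': 3}
info['t'] = info['q']+1 = 9 → {'f': 0, 'q': 8, 'e': 0, 'v': 1, 'g': 0, 's': 3, 't': 9}
del 'e' → {'f': 0, 'q': 8, 'v': 1, 'g': 0, 's': 3, 't': 9}
info['d'] = 3 → {'f': 0, 'q': 8, 'v': 1, 'g': 0, 's': 3, 't': 9, 'd': 3}
info['g'] = info['d']+2 = 5 → {'f': 0, 'q': 8, 'v': 1, 'g': 5, 's': 3, 't': 9, 'd': 3}
info['s'] = info['g']+5 = 10 → {'f': 0, 'q': 8, 'v': 1, 'g': 5, 's': 10, 't': 9, 'd': 3}
info['f'] = 0+4 = 4 → {'f': 4, 'q': 8, 'v': 1, 'g': 5, 's': 10, 't': 9, 'd': 3}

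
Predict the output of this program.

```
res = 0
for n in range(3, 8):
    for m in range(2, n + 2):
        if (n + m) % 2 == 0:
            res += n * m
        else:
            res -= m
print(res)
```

189

n=3,m=2: odd sum, res = 0-2 = -2
n=3,m=3: even sum, res = (-2)+9 = 7
n=3,m=4: odd sum, res = 7-4 = 3
n=4,m=2: even sum, res = 3+8 = 11
n=4,m=3: odd sum, res = 11-3 = 8
n=4,m=4: even sum, res = 8+16 = 24
n=4,m=5: odd sum, res = 24-5 = 19
n=5,m=2: odd sum, res = 19-2 = 17
n=5,m=3: even sum, res = 17+15 = 32
n=5,m=4: odd sum, res = 32-4 = 28
n=5,m=5: even sum, res = 28+25 = 53
n=5,m=6: odd sum, res = 53-6 = 47
n=6,m=2: even sum, res = 47+12 = 59
n=6,m=3: odd sum, res = 59-3 = 56
n=6,m=4: even sum, res = 56+24 = 80
n=6,m=5: odd sum, res = 80-5 = 75
n=6,m=6: even sum, res = 75+36 = 111
n=6,m=7: odd sum, res = 111-7 = 104
n=7,m=2: odd sum, res = 104-2 = 102
n=7,m=3: even sum, res = 102+21 = 123
n=7,m=4: odd sum, res = 123-4 = 119
n=7,m=5: even sum, res = 119+35 = 154
n=7,m=6: odd sum, res = 154-6 = 148
n=7,m=7: even sum, res = 148+49 = 197
n=7,m=8: odd sum, res = 197-8 = 189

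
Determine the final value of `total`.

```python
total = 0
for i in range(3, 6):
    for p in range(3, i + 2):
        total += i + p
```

75

i=3,p=3: total = 0+6 = 6
i=3,p=4: total = 6+7 = 13
i=4,p=3: total = 13+7 = 20
i=4,p=4: total = 20+8 = 28
i=4,p=5: total = 28+9 = 37
i=5,p=3: total = 37+8 = 45
i=5,p=4: total = 45+9 = 54
i=5,p=5: total = 54+10 = 64
i=5,p=6: total = 64+11 = 75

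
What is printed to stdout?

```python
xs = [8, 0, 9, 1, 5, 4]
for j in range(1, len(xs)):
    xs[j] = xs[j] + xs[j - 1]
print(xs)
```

j=1: xs[1] = 0+8 = 8 → [8, 8, 9, 1, 5, 4]
j=2: xs[2] = 9+8 = 17 → [8, 8, 17, 1, 5, 4]
j=3: xs[3] = 1+17 = 18 → [8, 8, 17, 18, 5, 4]
j=4: xs[4] = 5+18 = 23 → [8, 8, 17, 18, 23, 4]
j=5: xs[5] = 4+23 = 27 → [8, 8, 17, 18, 23, 27]

[8, 8, 17, 18, 23, 27]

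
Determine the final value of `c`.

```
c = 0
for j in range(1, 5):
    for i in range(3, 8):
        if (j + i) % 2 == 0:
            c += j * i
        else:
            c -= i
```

j=1,i=3: even sum, c = 0+3 = 3
j=1,i=4: odd sum, c = 3-4 = -1
j=1,i=5: even sum, c = (-1)+5 = 4
j=1,i=6: odd sum, c = 4-6 = -2
j=1,i=7: even sum, c = (-2)+7 = 5
j=2,i=3: odd sum, c = 5-3 = 2
j=2,i=4: even sum, c = 2+8 = 10
j=2,i=5: odd sum, c = 10-5 = 5
j=2,i=6: even sum, c = 5+12 = 17
j=2,i=7: odd sum, c = 17-7 = 10
j=3,i=3: even sum, c = 10+9 = 19
j=3,i=4: odd sum, c = 19-4 = 15
j=3,i=5: even sum, c = 15+15 = 30
j=3,i=6: odd sum, c = 30-6 = 24
j=3,i=7: even sum, c = 24+21 = 45
j=4,i=3: odd sum, c = 45-3 = 42
j=4,i=4: even sum, c = 42+16 = 58
j=4,i=5: odd sum, c = 58-5 = 53
j=4,i=6: even sum, c = 53+24 = 77
j=4,i=7: odd sum, c = 77-7 = 70

70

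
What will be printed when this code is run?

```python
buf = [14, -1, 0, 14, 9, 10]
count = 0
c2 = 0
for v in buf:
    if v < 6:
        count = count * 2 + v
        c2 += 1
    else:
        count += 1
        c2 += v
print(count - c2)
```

v=14: not <6, count = 0+1 = 1; c2=14
v=-1: <6, count = 1*2+(-1) = 1; c2=15
v=0: <6, count = 1*2+0 = 2; c2=16
v=14: not <6, count = 2+1 = 3; c2=30
v=9: not <6, count = 3+1 = 4; c2=39
v=10: not <6, count = 4+1 = 5; c2=49
count-c2 = 5-49 = -44

-44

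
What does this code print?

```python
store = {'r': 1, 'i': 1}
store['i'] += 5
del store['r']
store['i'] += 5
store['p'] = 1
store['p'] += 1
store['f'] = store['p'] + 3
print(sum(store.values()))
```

store['i'] = 1+5 = 6 → {'r': 1, 'i': 6}
del 'r' → {'i': 6}
store['i'] = 6+5 = 11 → {'i': 11}
store['p'] = 1 → {'i': 11, 'p': 1}
store['p'] = 1+1 = 2 → {'i': 11, 'p': 2}
store['f'] = store['p']+3 = 5 → {'i': 11, 'p': 2, 'f': 5}
sum of values = 18

18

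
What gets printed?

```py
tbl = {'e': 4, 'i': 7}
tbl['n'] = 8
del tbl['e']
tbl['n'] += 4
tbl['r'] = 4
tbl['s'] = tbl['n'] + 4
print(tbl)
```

tbl['n'] = 8 → {'e': 4, 'i': 7, 'n': 8}
del 'e' → {'i': 7, 'n': 8}
tbl['n'] = 8+4 = 12 → {'i': 7, 'n': 12}
tbl['r'] = 4 → {'i': 7, 'n': 12, 'r': 4}
tbl['s'] = tbl['n']+4 = 16 → {'i': 7, 'n': 12, 'r': 4, 's': 16}

{'i': 7, 'n': 12, 'r': 4, 's': 16}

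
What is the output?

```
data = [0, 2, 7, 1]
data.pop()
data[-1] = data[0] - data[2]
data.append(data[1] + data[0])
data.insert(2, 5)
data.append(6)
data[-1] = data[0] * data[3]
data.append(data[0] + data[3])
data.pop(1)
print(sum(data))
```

-7

pop() removes 1 → [0, 2, 7]
data[-1] = data[0]-data[2] = 0-7 = -7 → [0, 2, -7]
append data[1]+data[0] = 2+0 = 2 → [0, 2, -7, 2]
insert 5 at 2 → [0, 2, 5, -7, 2]
append 6 → [0, 2, 5, -7, 2, 6]
data[-1] = data[0]*data[3] = 0*(-7) = 0 → [0, 2, 5, -7, 2, 0]
append data[0]+data[3] = 0+(-7) = -7 → [0, 2, 5, -7, 2, 0, -7]
pop(1) removes 2 → [0, 5, -7, 2, 0, -7]
sum = -7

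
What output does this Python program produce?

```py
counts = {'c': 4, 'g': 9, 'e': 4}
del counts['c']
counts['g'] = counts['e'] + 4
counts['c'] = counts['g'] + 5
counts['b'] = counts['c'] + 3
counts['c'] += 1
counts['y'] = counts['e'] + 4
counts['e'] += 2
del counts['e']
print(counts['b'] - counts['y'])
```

del 'c' → {'g': 9, 'e': 4}
counts['g'] = counts['e']+4 = 8 → {'g': 8, 'e': 4}
counts['c'] = counts['g']+5 = 13 → {'g': 8, 'e': 4, 'c': 13}
counts['b'] = counts['c']+3 = 16 → {'g': 8, 'e': 4, 'c': 13, 'b': 16}
counts['c'] = 13+1 = 14 → {'g': 8, 'e': 4, 'c': 14, 'b': 16}
counts['y'] = counts['e']+4 = 8 → {'g': 8, 'e': 4, 'c': 14, 'b': 16, 'y': 8}
counts['e'] = 4+2 = 6 → {'g': 8, 'e': 6, 'c': 14, 'b': 16, 'y': 8}
del 'e' → {'g': 8, 'c': 14, 'b': 16, 'y': 8}
counts['b']-counts['y'] = 16-8 = 8

8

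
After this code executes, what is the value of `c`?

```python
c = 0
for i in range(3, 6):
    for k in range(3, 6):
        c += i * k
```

144

i=3,k=3: c = 0+9 = 9
i=3,k=4: c = 9+12 = 21
i=3,k=5: c = 21+15 = 36
i=4,k=3: c = 36+12 = 48
i=4,k=4: c = 48+16 = 64
i=4,k=5: c = 64+20 = 84
i=5,k=3: c = 84+15 = 99
i=5,k=4: c = 99+20 = 119
i=5,k=5: c = 119+25 = 144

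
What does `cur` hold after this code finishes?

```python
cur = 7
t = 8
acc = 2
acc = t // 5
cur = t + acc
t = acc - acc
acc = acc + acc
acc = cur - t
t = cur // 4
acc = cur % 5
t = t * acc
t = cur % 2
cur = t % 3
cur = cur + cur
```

acc = 8//5 = 1
cur = 8+1 = 9
t = 1-1 = 0
acc = 1+1 = 2
acc = 9-0 = 9
t = 9//4 = 2
acc = 9%5 = 4
t = 2*4 = 8
t = 9%2 = 1
cur = 1%3 = 1
cur = 1+1 = 2

2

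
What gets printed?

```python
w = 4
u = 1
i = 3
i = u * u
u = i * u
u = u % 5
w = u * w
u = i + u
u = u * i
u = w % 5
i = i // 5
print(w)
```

4

i = 1*1 = 1
u = 1*1 = 1
u = 1%5 = 1
w = 1*4 = 4
u = 1+1 = 2
u = 2*1 = 2
u = 4%5 = 4
i = 1//5 = 0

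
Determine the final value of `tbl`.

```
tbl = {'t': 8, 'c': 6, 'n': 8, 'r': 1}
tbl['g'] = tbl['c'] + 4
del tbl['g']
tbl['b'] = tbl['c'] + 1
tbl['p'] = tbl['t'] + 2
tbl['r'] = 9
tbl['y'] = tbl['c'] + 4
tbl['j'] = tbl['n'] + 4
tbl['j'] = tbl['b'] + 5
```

tbl['g'] = tbl['c']+4 = 10 → {'t': 8, 'c': 6, 'n': 8, 'r': 1, 'g': 10}
del 'g' → {'t': 8, 'c': 6, 'n': 8, 'r': 1}
tbl['b'] = tbl['c']+1 = 7 → {'t': 8, 'c': 6, 'n': 8, 'r': 1, 'b': 7}
tbl['p'] = tbl['t']+2 = 10 → {'t': 8, 'c': 6, 'n': 8, 'r': 1, 'b': 7, 'p': 10}
tbl['r'] = 9 → {'t': 8, 'c': 6, 'n': 8, 'r': 9, 'b': 7, 'p': 10}
tbl['y'] = tbl['c']+4 = 10 → {'t': 8, 'c': 6, 'n': 8, 'r': 9, 'b': 7, 'p': 10, 'y': 10}
tbl['j'] = tbl['n']+4 = 12 → {'t': 8, 'c': 6, 'n': 8, 'r': 9, 'b': 7, 'p': 10, 'y': 10, 'j': 12}
tbl['j'] = tbl['b']+5 = 12 → {'t': 8, 'c': 6, 'n': 8, 'r': 9, 'b': 7, 'p': 10, 'y': 10, 'j': 12}

{'t': 8, 'c': 6, 'n': 8, 'r': 9, 'b': 7, 'p': 10, 'y': 10, 'j': 12}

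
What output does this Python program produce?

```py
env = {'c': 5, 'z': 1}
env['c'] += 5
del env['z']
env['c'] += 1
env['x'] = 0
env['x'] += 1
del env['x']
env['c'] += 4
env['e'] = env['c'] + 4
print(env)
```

env['c'] = 5+5 = 10 → {'c': 10, 'z': 1}
del 'z' → {'c': 10}
env['c'] = 10+1 = 11 → {'c': 11}
env['x'] = 0 → {'c': 11, 'x': 0}
env['x'] = 0+1 = 1 → {'c': 11, 'x': 1}
del 'x' → {'c': 11}
env['c'] = 11+4 = 15 → {'c': 15}
env['e'] = env['c']+4 = 19 → {'c': 15, 'e': 19}

{'c': 15, 'e': 19}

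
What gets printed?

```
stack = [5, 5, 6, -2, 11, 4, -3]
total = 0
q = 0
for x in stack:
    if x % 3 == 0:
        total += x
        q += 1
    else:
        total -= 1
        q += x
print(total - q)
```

-27

x=5: not %3==0, total = 0-1 = -1; q=5
x=5: not %3==0, total = (-1)-1 = -2; q=10
x=6: %3==0, total = (-2)+6 = 4; q=11
x=-2: not %3==0, total = 4-1 = 3; q=9
x=11: not %3==0, total = 3-1 = 2; q=20
x=4: not %3==0, total = 2-1 = 1; q=24
x=-3: %3==0, total = 1+(-3) = -2; q=25
total-q = (-2)-25 = -27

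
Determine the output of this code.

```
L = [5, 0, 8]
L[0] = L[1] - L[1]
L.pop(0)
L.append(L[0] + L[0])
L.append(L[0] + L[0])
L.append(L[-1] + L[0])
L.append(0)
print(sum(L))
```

8

L[0] = L[1]-L[1] = 0-0 = 0 → [0, 0, 8]
pop(0) removes 0 → [0, 8]
append L[0]+L[0] = 0+0 = 0 → [0, 8, 0]
append L[0]+L[0] = 0+0 = 0 → [0, 8, 0, 0]
append L[-1]+L[0] = 0+0 = 0 → [0, 8, 0, 0, 0]
append 0 → [0, 8, 0, 0, 0, 0]
sum = 8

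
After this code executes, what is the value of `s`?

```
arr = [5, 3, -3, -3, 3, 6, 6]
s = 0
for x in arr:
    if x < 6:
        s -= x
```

-5

x=5: <6, s = 0-5 = -5
x=3: <6, s = (-5)-3 = -8
x=-3: <6, s = (-8)-(-3) = -5
x=-3: <6, s = (-5)-(-3) = -2
x=3: <6, s = (-2)-3 = -5
x=6: not <6
x=6: not <6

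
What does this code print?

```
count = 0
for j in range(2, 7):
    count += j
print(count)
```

j=2: count = 0+2 = 2
j=3: count = 2+3 = 5
j=4: count = 5+4 = 9
j=5: count = 9+5 = 14
j=6: count = 14+6 = 20

20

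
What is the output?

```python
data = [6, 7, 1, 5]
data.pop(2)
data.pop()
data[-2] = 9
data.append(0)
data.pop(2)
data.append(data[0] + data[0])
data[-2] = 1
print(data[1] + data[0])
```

pop(2) removes 1 → [6, 7, 5]
pop() removes 5 → [6, 7]
data[-2] = 9 → [9, 7]
append 0 → [9, 7, 0]
pop(2) removes 0 → [9, 7]
append data[0]+data[0] = 9+9 = 18 → [9, 7, 18]
data[-2] = 1 → [9, 1, 18]
data[1]+data[0] = 1+9 = 10

10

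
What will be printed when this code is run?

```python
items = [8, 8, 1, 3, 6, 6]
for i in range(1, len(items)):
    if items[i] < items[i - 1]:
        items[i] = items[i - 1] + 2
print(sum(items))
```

i=1: 8>=8, unchanged → [8, 8, 1, 3, 6, 6]
i=2: 1<8, items[2] = 8+2 = 10 → [8, 8, 10, 3, 6, 6]
i=3: 3<10, items[3] = 10+2 = 12 → [8, 8, 10, 12, 6, 6]
i=4: 6<12, items[4] = 12+2 = 14 → [8, 8, 10, 12, 14, 6]
i=5: 6<14, items[5] = 14+2 = 16 → [8, 8, 10, 12, 14, 16]
sum = 68

68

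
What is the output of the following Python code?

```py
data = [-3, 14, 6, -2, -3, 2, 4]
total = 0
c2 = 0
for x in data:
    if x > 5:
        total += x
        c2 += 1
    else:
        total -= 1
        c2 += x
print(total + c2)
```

x=-3: not >5, total = 0-1 = -1; c2=-3
x=14: >5, total = (-1)+14 = 13; c2=-2
x=6: >5, total = 13+6 = 19; c2=-1
x=-2: not >5, total = 19-1 = 18; c2=-3
x=-3: not >5, total = 18-1 = 17; c2=-6
x=2: not >5, total = 17-1 = 16; c2=-4
x=4: not >5, total = 16-1 = 15; c2=0
total+c2 = 15+0 = 15

15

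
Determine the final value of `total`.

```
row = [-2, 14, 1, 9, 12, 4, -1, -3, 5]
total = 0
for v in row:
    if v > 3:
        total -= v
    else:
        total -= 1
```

v=-2: not >3, total = 0-1 = -1
v=14: >3, total = (-1)-14 = -15
v=1: not >3, total = (-15)-1 = -16
v=9: >3, total = (-16)-9 = -25
v=12: >3, total = (-25)-12 = -37
v=4: >3, total = (-37)-4 = -41
v=-1: not >3, total = (-41)-1 = -42
v=-3: not >3, total = (-42)-1 = -43
v=5: >3, total = (-43)-5 = -48

-48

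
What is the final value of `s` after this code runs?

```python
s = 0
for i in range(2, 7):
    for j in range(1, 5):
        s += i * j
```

200

i=2,j=1: s = 0+2 = 2
i=2,j=2: s = 2+4 = 6
i=2,j=3: s = 6+6 = 12
i=2,j=4: s = 12+8 = 20
i=3,j=1: s = 20+3 = 23
i=3,j=2: s = 23+6 = 29
i=3,j=3: s = 29+9 = 38
i=3,j=4: s = 38+12 = 50
i=4,j=1: s = 50+4 = 54
i=4,j=2: s = 54+8 = 62
i=4,j=3: s = 62+12 = 74
i=4,j=4: s = 74+16 = 90
i=5,j=1: s = 90+5 = 95
i=5,j=2: s = 95+10 = 105
i=5,j=3: s = 105+15 = 120
i=5,j=4: s = 120+20 = 140
i=6,j=1: s = 140+6 = 146
i=6,j=2: s = 146+12 = 158
i=6,j=3: s = 158+18 = 176
i=6,j=4: s = 176+24 = 200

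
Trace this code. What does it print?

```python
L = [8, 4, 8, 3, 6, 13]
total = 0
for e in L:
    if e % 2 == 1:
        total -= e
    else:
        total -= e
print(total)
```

e=8: not odd, total = 0-8 = -8
e=4: not odd, total = (-8)-4 = -12
e=8: not odd, total = (-12)-8 = -20
e=3: odd, total = (-20)-3 = -23
e=6: not odd, total = (-23)-6 = -29
e=13: odd, total = (-29)-13 = -42

-42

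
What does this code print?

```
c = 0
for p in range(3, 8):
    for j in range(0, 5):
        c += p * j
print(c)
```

p=3,j=0: c = 0+0 = 0
p=3,j=1: c = 0+3 = 3
p=3,j=2: c = 3+6 = 9
p=3,j=3: c = 9+9 = 18
p=3,j=4: c = 18+12 = 30
p=4,j=0: c = 30+0 = 30
p=4,j=1: c = 30+4 = 34
p=4,j=2: c = 34+8 = 42
p=4,j=3: c = 42+12 = 54
p=4,j=4: c = 54+16 = 70
p=5,j=0: c = 70+0 = 70
p=5,j=1: c = 70+5 = 75
p=5,j=2: c = 75+10 = 85
p=5,j=3: c = 85+15 = 100
p=5,j=4: c = 100+20 = 120
p=6,j=0: c = 120+0 = 120
p=6,j=1: c = 120+6 = 126
p=6,j=2: c = 126+12 = 138
p=6,j=3: c = 138+18 = 156
p=6,j=4: c = 156+24 = 180
p=7,j=0: c = 180+0 = 180
p=7,j=1: c = 180+7 = 187
p=7,j=2: c = 187+14 = 201
p=7,j=3: c = 201+21 = 222
p=7,j=4: c = 222+28 = 250

250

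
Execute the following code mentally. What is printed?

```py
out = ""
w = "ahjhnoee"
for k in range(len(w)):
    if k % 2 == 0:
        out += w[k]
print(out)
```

ajne

k=0: add 'a' → 'a'
k=1: skip
k=2: add 'j' → 'aj'
k=3: skip
k=4: add 'n' → 'ajn'
k=5: skip
k=6: add 'e' → 'ajne'
k=7: skip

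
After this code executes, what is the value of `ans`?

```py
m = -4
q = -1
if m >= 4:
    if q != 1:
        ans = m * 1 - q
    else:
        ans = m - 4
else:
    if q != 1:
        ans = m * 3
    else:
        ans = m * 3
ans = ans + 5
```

-7

m=-4, q=-1
m >= 4 is False; q != 1 is True
→ ans = m * 3 = -12
ans = (-12)+5 = -7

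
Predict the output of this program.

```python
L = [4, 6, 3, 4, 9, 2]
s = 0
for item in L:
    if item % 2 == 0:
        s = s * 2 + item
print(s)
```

item=4: even, s = 0*2+4 = 4
item=6: even, s = 4*2+6 = 14
item=3: not even
item=4: even, s = 14*2+4 = 32
item=9: not even
item=2: even, s = 32*2+2 = 66

66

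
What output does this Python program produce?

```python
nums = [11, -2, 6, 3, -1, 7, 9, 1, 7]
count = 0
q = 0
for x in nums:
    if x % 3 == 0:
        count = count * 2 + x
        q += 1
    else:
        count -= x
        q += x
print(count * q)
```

-1378

x=11: not %3==0, count = 0-11 = -11; q=11
x=-2: not %3==0, count = (-11)-(-2) = -9; q=9
x=6: %3==0, count = (-9)*2+6 = -12; q=10
x=3: %3==0, count = (-12)*2+3 = -21; q=11
x=-1: not %3==0, count = (-21)-(-1) = -20; q=10
x=7: not %3==0, count = (-20)-7 = -27; q=17
x=9: %3==0, count = (-27)*2+9 = -45; q=18
x=1: not %3==0, count = (-45)-1 = -46; q=19
x=7: not %3==0, count = (-46)-7 = -53; q=26
count*q = (-53)*26 = -1378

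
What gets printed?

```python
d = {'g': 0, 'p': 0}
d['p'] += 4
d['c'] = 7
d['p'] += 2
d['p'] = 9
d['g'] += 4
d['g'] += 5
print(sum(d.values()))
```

d['p'] = 0+4 = 4 → {'g': 0, 'p': 4}
d['c'] = 7 → {'g': 0, 'p': 4, 'c': 7}
d['p'] = 4+2 = 6 → {'g': 0, 'p': 6, 'c': 7}
d['p'] = 9 → {'g': 0, 'p': 9, 'c': 7}
d['g'] = 0+4 = 4 → {'g': 4, 'p': 9, 'c': 7}
d['g'] = 4+5 = 9 → {'g': 9, 'p': 9, 'c': 7}
sum of values = 25

25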